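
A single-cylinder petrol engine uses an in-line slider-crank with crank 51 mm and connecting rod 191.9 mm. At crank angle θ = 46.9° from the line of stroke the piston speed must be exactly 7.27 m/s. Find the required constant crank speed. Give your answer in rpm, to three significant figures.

For an in-line slider-crank, |v_piston| = rω|sinθ|·[1 + r cosθ/√(L² − r² sin²θ)].
With r = 0.051 m, L = 0.1919 m, θ = 46.9°: the bracketed kinematic factor |dx/dθ| = 0.044131 m.
ω = v/|dx/dθ| = 7.27/0.044131 = 164.74 rad/s.
N = 60ω/(2π) = 1573.1 rpm.

1570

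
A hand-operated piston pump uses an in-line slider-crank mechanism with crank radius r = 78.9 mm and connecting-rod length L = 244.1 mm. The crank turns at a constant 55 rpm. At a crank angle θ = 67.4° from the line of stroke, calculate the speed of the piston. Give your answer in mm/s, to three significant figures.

474

ω = 2π·55/60 = 5.76 rad/s
For an in-line slider-crank, x = r cosθ + √(L² − r² sin²θ), so v = −rω sinθ·[1 + r cosθ/√(L² − r² sin²θ)].
With r = 0.0789 m, L = 0.2441 m, θ = 67.4°: √(L² − r² sin²θ) = 0.23298 m.
v = −0.0789·5.76·0.92321·[1 + 0.0789·0.38430/0.23298] = -0.47414 m/s.
|v| = 0.47414 m/s = 474.14 mm/s.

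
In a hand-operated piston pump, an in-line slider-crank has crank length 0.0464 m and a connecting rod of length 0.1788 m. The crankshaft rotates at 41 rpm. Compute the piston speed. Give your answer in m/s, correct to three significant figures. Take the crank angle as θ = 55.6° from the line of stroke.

ω = 2π·41/60 = 4.294 rad/s
For an in-line slider-crank, x = r cosθ + √(L² − r² sin²θ), so v = −rω sinθ·[1 + r cosθ/√(L² − r² sin²θ)].
With r = 0.0464 m, L = 0.1788 m, θ = 55.6°: √(L² − r² sin²θ) = 0.17465 m.
v = −0.0464·4.294·0.82511·[1 + 0.0464·0.56497/0.17465] = -0.18905 m/s.
|v| = 0.18905 m/s.

0.189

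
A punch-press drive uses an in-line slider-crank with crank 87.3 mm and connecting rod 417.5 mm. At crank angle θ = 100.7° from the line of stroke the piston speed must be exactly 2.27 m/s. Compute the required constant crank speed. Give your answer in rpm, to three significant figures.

For an in-line slider-crank, |v_piston| = rω|sinθ|·[1 + r cosθ/√(L² − r² sin²θ)].
With r = 0.0873 m, L = 0.4175 m, θ = 100.7°: the bracketed kinematic factor |dx/dθ| = 0.082379 m.
ω = v/|dx/dθ| = 2.27/0.082379 = 27.556 rad/s.
N = 60ω/(2π) = 263.14 rpm.

263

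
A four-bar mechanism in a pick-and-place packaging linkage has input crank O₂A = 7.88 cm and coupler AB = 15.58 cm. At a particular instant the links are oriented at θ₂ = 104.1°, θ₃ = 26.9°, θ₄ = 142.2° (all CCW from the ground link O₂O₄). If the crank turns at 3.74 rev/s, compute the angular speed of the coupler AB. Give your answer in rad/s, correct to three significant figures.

8.11

ω₂ = 23.5 rad/s (from 3.74 rev/s).
Differentiating the loop-closure r₂e^{iθ₂}+r₃e^{iθ₃}=r₁+r₄e^{iθ₄} gives r₂ω₂e^{iθ₂}+r₃ω₃e^{iθ₃}=r₄ω₄e^{iθ₄}.
Eliminating the other unknown: ω₃ = r₂ω₂ sin(θ₄−θ₂) / [r₃ sin(θ₃−θ₄)].
Numerator sine = +0.61704; denominator sine = -0.90408.
Result = 0.0788·23.5·(+0.61704) / (0.1558·(-0.90408)) = -8.1117 rad/s; magnitude 8.1117 rad/s.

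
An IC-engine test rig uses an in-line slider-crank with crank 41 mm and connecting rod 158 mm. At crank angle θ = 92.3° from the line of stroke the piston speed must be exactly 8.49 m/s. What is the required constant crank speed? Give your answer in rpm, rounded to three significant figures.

For an in-line slider-crank, |v_piston| = rω|sinθ|·[1 + r cosθ/√(L² − r² sin²θ)].
With r = 0.041 m, L = 0.158 m, θ = 92.3°: the bracketed kinematic factor |dx/dθ| = 0.040525 m.
ω = v/|dx/dθ| = 8.49/0.040525 = 209.5 rad/s.
N = 60ω/(2π) = 2000.6 rpm.

2000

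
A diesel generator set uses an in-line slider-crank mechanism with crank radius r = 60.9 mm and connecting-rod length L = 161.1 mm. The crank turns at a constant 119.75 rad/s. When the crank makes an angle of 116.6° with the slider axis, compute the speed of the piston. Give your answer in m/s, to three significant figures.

ω = 119.8 rad/s
For an in-line slider-crank, x = r cosθ + √(L² − r² sin²θ), so v = −rω sinθ·[1 + r cosθ/√(L² − r² sin²θ)].
With r = 0.0609 m, L = 0.1611 m, θ = 116.6°: √(L² − r² sin²θ) = 0.15162 m.
v = −0.0609·119.8·0.89415·[1 + 0.0609·-0.44776/0.15162] = -5.3481 m/s.
|v| = 5.3481 m/s.

5.35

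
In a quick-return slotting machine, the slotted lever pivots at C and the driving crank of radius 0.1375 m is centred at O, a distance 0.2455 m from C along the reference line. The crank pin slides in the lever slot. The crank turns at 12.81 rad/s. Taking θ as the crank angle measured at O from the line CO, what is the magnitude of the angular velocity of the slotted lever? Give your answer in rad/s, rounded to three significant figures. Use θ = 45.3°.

4.31

ω = 12.81 rad/s
Crank pin A relative to C: A = (d + r cosθ, r sinθ); lever angle φ = atan2(r sinθ, d + r cosθ).
Differentiating tanφ: φ̇ = rω(d cosθ + r)/(d² + r² + 2dr cosθ).
d² + r² + 2dr cosθ = |CA|² = 0.126664 m²;  d cosθ + r = +0.31018 m.
|ω_lever| = |0.1375·12.81·+0.31018| / 0.126664 = 4.3134 rad/s.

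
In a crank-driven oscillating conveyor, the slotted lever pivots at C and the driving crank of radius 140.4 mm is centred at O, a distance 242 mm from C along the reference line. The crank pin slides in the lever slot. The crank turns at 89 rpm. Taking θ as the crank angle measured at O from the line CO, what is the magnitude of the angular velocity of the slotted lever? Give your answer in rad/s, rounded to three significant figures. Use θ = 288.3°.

2.84

ω = 9.32 rad/s (from 89 rpm).
Crank pin A relative to C: A = (d + r cosθ, r sinθ); lever angle φ = atan2(r sinθ, d + r cosθ).
Differentiating tanφ: φ̇ = rω(d cosθ + r)/(d² + r² + 2dr cosθ).
d² + r² + 2dr cosθ = |CA|² = 0.0996131 m²;  d cosθ + r = +0.21639 m.
|ω_lever| = |0.1404·9.32·+0.21639| / 0.0996131 = 2.8425 rad/s.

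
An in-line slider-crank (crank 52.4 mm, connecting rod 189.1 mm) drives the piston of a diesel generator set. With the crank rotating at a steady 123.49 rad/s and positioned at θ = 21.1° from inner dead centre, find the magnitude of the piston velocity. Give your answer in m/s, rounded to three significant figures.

ω = 123.5 rad/s
For an in-line slider-crank, x = r cosθ + √(L² − r² sin²θ), so v = −rω sinθ·[1 + r cosθ/√(L² − r² sin²θ)].
With r = 0.0524 m, L = 0.1891 m, θ = 21.1°: √(L² − r² sin²θ) = 0.18816 m.
v = −0.0524·123.5·0.36000·[1 + 0.0524·0.93295/0.18816] = -2.9347 m/s.
|v| = 2.9347 m/s.

2.93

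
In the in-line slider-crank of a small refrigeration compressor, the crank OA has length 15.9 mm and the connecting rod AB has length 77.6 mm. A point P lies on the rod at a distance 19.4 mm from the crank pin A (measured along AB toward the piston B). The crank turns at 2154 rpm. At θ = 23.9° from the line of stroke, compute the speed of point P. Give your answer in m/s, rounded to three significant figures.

2.89

ω = 225.6 rad/s.  Crank-pin speed |V_A| = rω = 3.5865 m/s, perpendicular to OA.
Rod angle: sinφ = −(r/L) sinθ ⇒ φ = -4.762°; ω_rod = −rω cosθ/√(L²−r²sin²θ) = -42.401 rad/s.
V_P = V_A + ω_rod × AP, with AP = 0.0194 m along the rod.
Components: V_Px = −rω sinθ − a·ω_rod·sinφ = -1.5213 m/s;  V_Py = rω cosθ + a·ω_rod·cosφ = +2.4592 m/s.
|V_P| = √(V_Px² + V_Py²) = 2.8918 m/s.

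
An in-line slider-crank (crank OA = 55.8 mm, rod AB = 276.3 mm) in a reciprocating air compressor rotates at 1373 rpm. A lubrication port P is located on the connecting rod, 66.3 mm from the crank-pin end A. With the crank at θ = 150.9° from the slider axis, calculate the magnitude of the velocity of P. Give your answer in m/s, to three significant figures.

6.51

ω = 143.8 rad/s.  Crank-pin speed |V_A| = rω = 8.0229 m/s, perpendicular to OA.
Rod angle: sinφ = −(r/L) sinθ ⇒ φ = -5.637°; ω_rod = −rω cosθ/√(L²−r²sin²θ) = +25.495 rad/s.
V_P = V_A + ω_rod × AP, with AP = 0.0663 m along the rod.
Components: V_Px = −rω sinθ − a·ω_rod·sinφ = -3.7358 m/s;  V_Py = rω cosθ + a·ω_rod·cosφ = -5.3281 m/s.
|V_P| = √(V_Px² + V_Py²) = 6.5073 m/s.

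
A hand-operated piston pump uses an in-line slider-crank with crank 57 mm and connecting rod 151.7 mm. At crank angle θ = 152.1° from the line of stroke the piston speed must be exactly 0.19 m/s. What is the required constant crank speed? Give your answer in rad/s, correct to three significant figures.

10.7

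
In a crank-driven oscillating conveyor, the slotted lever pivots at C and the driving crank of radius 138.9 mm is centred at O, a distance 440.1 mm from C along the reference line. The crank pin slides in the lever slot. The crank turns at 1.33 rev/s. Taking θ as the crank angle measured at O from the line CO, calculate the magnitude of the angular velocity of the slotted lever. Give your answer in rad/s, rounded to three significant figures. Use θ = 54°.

1.62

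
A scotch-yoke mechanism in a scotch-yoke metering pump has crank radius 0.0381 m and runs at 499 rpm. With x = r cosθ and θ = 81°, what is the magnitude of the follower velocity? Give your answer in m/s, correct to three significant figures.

1.97

ω = 52.26 rad/s (from 499 rpm).
x = r cosθ ⇒ ẋ = −rω sinθ.
|v| = rω|sinθ| = 0.0381·52.26·|sin 81°| = 1.9664 m/s.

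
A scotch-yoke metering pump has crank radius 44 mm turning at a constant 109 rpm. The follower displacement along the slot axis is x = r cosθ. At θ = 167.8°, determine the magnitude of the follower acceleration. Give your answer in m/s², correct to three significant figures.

5.60

ω = 11.41 rad/s (from 109 rpm).
x = r cosθ ⇒ ẍ = −rω² cosθ (ω constant).
|a| = rω²|cosθ| = 0.044·(11.41)²·|cos 167.8°| = 5.6033 m/s².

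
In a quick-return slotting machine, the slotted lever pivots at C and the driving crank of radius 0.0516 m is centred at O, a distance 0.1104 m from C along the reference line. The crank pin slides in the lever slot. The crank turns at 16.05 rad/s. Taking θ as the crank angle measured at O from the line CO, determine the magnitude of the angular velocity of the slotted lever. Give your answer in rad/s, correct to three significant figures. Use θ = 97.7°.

2.29

ω = 16.05 rad/s
Crank pin A relative to C: A = (d + r cosθ, r sinθ); lever angle φ = atan2(r sinθ, d + r cosθ).
Differentiating tanφ: φ̇ = rω(d cosθ + r)/(d² + r² + 2dr cosθ).
d² + r² + 2dr cosθ = |CA|² = 0.0133242 m²;  d cosθ + r = +0.036808 m.
|ω_lever| = |0.0516·16.05·+0.036808| / 0.0133242 = 2.2878 rad/s.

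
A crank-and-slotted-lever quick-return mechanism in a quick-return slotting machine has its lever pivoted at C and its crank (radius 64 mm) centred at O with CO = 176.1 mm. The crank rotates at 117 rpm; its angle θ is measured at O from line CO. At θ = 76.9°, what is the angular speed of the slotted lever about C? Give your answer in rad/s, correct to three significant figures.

2.03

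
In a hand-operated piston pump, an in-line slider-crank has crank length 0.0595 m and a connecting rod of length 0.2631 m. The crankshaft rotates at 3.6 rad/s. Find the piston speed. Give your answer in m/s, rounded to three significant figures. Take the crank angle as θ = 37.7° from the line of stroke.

ω = 3.6 rad/s
For an in-line slider-crank, x = r cosθ + √(L² − r² sin²θ), so v = −rω sinθ·[1 + r cosθ/√(L² − r² sin²θ)].
With r = 0.0595 m, L = 0.2631 m, θ = 37.7°: √(L² − r² sin²θ) = 0.26057 m.
v = −0.0595·3.6·0.61153·[1 + 0.0595·0.79122/0.26057] = -0.15466 m/s.
|v| = 0.15466 m/s.

0.155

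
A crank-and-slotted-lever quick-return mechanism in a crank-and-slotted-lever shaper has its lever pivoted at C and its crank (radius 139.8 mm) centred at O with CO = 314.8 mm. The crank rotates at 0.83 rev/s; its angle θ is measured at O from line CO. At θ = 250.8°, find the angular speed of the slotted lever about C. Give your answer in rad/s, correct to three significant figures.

0.295

ω = 5.215 rad/s (from 0.83 rev/s).
Crank pin A relative to C: A = (d + r cosθ, r sinθ); lever angle φ = atan2(r sinθ, d + r cosθ).
Differentiating tanφ: φ̇ = rω(d cosθ + r)/(d² + r² + 2dr cosθ).
d² + r² + 2dr cosθ = |CA|² = 0.0896969 m²;  d cosθ + r = +0.036273 m.
|ω_lever| = |0.1398·5.215·+0.036273| / 0.0896969 = 0.29483 rad/s.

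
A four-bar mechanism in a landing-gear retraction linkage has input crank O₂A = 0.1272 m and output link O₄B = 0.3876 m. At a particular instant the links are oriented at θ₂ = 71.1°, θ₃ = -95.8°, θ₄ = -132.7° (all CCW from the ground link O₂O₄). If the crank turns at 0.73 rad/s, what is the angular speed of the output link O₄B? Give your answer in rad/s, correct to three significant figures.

ω₂ = 0.73 rad/s
Differentiating the loop-closure r₂e^{iθ₂}+r₃e^{iθ₃}=r₁+r₄e^{iθ₄} gives r₂ω₂e^{iθ₂}+r₃ω₃e^{iθ₃}=r₄ω₄e^{iθ₄}.
Eliminating the other unknown: ω₄ = r₂ω₂ sin(θ₂−θ₃) / [r₄ sin(θ₄−θ₃)].
Numerator sine = +0.22665; denominator sine = -0.60042.
Result = 0.1272·0.73·(+0.22665) / (0.3876·(-0.60042)) = -0.090433 rad/s; magnitude 0.090433 rad/s.

0.0904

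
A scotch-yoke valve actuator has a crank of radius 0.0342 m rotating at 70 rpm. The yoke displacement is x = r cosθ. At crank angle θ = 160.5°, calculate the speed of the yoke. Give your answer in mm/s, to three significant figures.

83.7

ω = 7.33 rad/s (from 70 rpm).
x = r cosθ ⇒ ẋ = −rω sinθ.
|v| = rω|sinθ| = 0.0342·7.33·|sin 160.5°| = 0.083685 m/s = 83.685 mm/s.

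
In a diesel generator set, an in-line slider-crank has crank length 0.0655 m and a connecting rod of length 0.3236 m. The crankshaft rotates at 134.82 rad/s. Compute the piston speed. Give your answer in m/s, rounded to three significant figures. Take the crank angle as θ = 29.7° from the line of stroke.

ω = 134.8 rad/s
For an in-line slider-crank, x = r cosθ + √(L² − r² sin²θ), so v = −rω sinθ·[1 + r cosθ/√(L² − r² sin²θ)].
With r = 0.0655 m, L = 0.3236 m, θ = 29.7°: √(L² − r² sin²θ) = 0.32197 m.
v = −0.0655·134.8·0.49546·[1 + 0.0655·0.86863/0.32197] = -5.1484 m/s.
|v| = 5.1484 m/s.

5.15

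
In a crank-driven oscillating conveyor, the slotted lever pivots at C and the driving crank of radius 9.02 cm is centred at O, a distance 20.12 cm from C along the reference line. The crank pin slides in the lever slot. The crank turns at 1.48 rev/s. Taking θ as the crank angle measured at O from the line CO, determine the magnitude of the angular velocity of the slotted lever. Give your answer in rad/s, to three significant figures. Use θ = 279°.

1.88

ω = 9.299 rad/s (from 1.48 rev/s).
Crank pin A relative to C: A = (d + r cosθ, r sinθ); lever angle φ = atan2(r sinθ, d + r cosθ).
Differentiating tanφ: φ̇ = rω(d cosθ + r)/(d² + r² + 2dr cosθ).
d² + r² + 2dr cosθ = |CA|² = 0.0542955 m²;  d cosθ + r = +0.12167 m.
|ω_lever| = |0.0902·9.299·+0.12167| / 0.0542955 = 1.8797 rad/s.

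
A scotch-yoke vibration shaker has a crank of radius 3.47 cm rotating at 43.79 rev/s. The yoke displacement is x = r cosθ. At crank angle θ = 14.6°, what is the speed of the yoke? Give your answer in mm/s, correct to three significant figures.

2410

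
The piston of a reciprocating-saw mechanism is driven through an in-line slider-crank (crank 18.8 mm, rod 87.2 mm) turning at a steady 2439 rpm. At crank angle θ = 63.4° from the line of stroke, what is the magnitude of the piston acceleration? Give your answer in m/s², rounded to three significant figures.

390

ω = 2π·2439/60 = 255.4 rad/s
x(θ) = r cosθ + √(L² − r² sin²θ); with ω constant, a = ω²·d²x/dθ².
d²x/dθ² = −r cosθ − r²(cos2θ)/√u − r⁴ sin²2θ/(4u^{3/2}),  u = L² − r² sin²θ = 0.00732126 m².
Substituting r = 0.0188 m, L = 0.0872 m, θ = 63.4°: d²x/dθ² = -0.0059755 m.
a = ω²·d²x/dθ² = (255.4)²·(-0.0059755) = -389.81 m/s²;  |a| = 389.81 m/s².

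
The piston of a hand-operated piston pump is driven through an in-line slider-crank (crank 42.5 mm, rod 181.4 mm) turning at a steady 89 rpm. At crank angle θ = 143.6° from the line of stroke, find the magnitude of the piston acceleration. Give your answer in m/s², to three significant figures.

2.70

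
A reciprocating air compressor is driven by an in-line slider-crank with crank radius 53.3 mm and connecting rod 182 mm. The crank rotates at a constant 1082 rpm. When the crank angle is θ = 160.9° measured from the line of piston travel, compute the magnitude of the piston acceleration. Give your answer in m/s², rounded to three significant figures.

487

ω = 2π·1082/60 = 113.3 rad/s
x(θ) = r cosθ + √(L² − r² sin²θ); with ω constant, a = ω²·d²x/dθ².
d²x/dθ² = −r cosθ − r²(cos2θ)/√u − r⁴ sin²2θ/(4u^{3/2}),  u = L² − r² sin²θ = 0.0328198 m².
Substituting r = 0.0533 m, L = 0.182 m, θ = 160.9°: d²x/dθ² = +0.037913 m.
a = ω²·d²x/dθ² = (113.3)²·(+0.037913) = +486.74 m/s²;  |a| = 486.74 m/s².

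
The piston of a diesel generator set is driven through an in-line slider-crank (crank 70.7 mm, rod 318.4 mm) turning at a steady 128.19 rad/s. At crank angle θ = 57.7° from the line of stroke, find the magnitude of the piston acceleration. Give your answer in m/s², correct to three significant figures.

ω = 128.2 rad/s
x(θ) = r cosθ + √(L² − r² sin²θ); with ω constant, a = ω²·d²x/dθ².
d²x/dθ² = −r cosθ − r²(cos2θ)/√u − r⁴ sin²2θ/(4u^{3/2}),  u = L² − r² sin²θ = 0.0978073 m².
Substituting r = 0.0707 m, L = 0.3184 m, θ = 57.7°: d²x/dθ² = -0.03109 m.
a = ω²·d²x/dθ² = (128.2)²·(-0.03109) = -510.89 m/s²;  |a| = 510.89 m/s².

511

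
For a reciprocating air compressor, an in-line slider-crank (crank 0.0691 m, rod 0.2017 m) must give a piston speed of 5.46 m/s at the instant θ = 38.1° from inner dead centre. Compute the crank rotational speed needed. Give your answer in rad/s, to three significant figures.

100

For an in-line slider-crank, |v_piston| = rω|sinθ|·[1 + r cosθ/√(L² − r² sin²θ)].
With r = 0.0691 m, L = 0.2017 m, θ = 38.1°: the bracketed kinematic factor |dx/dθ| = 0.054398 m.
ω = v/|dx/dθ| = 5.46/0.054398 = 100.37 rad/s.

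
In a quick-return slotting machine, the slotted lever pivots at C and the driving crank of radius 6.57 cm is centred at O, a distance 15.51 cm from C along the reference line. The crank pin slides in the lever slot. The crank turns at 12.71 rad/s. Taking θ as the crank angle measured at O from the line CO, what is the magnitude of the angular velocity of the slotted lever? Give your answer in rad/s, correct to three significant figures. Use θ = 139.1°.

3.32

ω = 12.71 rad/s
Crank pin A relative to C: A = (d + r cosθ, r sinθ); lever angle φ = atan2(r sinθ, d + r cosθ).
Differentiating tanφ: φ̇ = rω(d cosθ + r)/(d² + r² + 2dr cosθ).
d² + r² + 2dr cosθ = |CA|² = 0.0129681 m²;  d cosθ + r = -0.051533 m.
|ω_lever| = |0.0657·12.71·-0.051533| / 0.0129681 = 3.3183 rad/s.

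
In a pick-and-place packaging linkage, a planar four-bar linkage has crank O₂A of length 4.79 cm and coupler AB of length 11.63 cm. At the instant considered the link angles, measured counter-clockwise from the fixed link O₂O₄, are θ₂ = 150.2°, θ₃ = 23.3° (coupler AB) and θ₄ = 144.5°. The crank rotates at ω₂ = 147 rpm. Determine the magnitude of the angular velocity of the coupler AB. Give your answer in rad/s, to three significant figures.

ω₂ = 15.39 rad/s (from 147 rpm).
Differentiating the loop-closure r₂e^{iθ₂}+r₃e^{iθ₃}=r₁+r₄e^{iθ₄} gives r₂ω₂e^{iθ₂}+r₃ω₃e^{iθ₃}=r₄ω₄e^{iθ₄}.
Eliminating the other unknown: ω₃ = r₂ω₂ sin(θ₄−θ₂) / [r₃ sin(θ₃−θ₄)].
Numerator sine = -0.09932; denominator sine = -0.85536.
Result = 0.0479·15.39·(-0.09932) / (0.1163·(-0.85536)) = +0.73618 rad/s; magnitude 0.73618 rad/s.

0.736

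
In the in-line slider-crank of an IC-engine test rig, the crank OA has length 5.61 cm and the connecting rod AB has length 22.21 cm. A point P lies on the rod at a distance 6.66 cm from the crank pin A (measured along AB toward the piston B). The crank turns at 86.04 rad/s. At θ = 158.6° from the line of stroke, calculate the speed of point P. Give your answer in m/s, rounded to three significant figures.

3.55

ω = 86.04 rad/s.  Crank-pin speed |V_A| = rω = 4.8268 m/s, perpendicular to OA.
Rod angle: sinφ = −(r/L) sinθ ⇒ φ = -5.288°; ω_rod = −rω cosθ/√(L²−r²sin²θ) = +20.321 rad/s.
V_P = V_A + ω_rod × AP, with AP = 0.0666 m along the rod.
Components: V_Px = −rω sinθ − a·ω_rod·sinφ = -1.6365 m/s;  V_Py = rω cosθ + a·ω_rod·cosφ = -3.1464 m/s.
|V_P| = √(V_Px² + V_Py²) = 3.5466 m/s.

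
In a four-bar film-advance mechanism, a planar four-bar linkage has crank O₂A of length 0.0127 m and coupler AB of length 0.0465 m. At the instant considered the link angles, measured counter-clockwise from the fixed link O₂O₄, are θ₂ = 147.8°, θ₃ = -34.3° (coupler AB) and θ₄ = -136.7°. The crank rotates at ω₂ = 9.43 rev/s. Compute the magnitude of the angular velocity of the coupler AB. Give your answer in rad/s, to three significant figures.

ω₂ = 59.25 rad/s (from 9.43 rev/s).
Differentiating the loop-closure r₂e^{iθ₂}+r₃e^{iθ₃}=r₁+r₄e^{iθ₄} gives r₂ω₂e^{iθ₂}+r₃ω₃e^{iθ₃}=r₄ω₄e^{iθ₄}.
Eliminating the other unknown: ω₃ = r₂ω₂ sin(θ₄−θ₂) / [r₃ sin(θ₃−θ₄)].
Numerator sine = +0.96815; denominator sine = +0.97667.
Result = 0.0127·59.25·(+0.96815) / (0.0465·(+0.97667)) = +16.041 rad/s; magnitude 16.041 rad/s.

16.0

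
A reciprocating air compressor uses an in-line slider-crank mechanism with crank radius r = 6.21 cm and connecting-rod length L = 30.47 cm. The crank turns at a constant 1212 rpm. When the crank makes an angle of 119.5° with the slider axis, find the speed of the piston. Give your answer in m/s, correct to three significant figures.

6.16

ω = 2π·1212/60 = 126.9 rad/s
For an in-line slider-crank, x = r cosθ + √(L² − r² sin²θ), so v = −rω sinθ·[1 + r cosθ/√(L² − r² sin²θ)].
With r = 0.0621 m, L = 0.3047 m, θ = 119.5°: √(L² − r² sin²θ) = 0.29987 m.
v = −0.0621·126.9·0.87036·[1 + 0.0621·-0.49242/0.29987] = -6.1604 m/s.
|v| = 6.1604 m/s.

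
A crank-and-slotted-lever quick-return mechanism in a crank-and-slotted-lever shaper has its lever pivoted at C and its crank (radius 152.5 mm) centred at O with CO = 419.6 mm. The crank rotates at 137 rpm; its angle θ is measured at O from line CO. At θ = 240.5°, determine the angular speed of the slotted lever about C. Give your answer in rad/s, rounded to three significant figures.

ω = 14.35 rad/s (from 137 rpm).
Crank pin A relative to C: A = (d + r cosθ, r sinθ); lever angle φ = atan2(r sinθ, d + r cosθ).
Differentiating tanφ: φ̇ = rω(d cosθ + r)/(d² + r² + 2dr cosθ).
d² + r² + 2dr cosθ = |CA|² = 0.136301 m²;  d cosθ + r = -0.054121 m.
|ω_lever| = |0.1525·14.35·-0.054121| / 0.136301 = 0.86873 rad/s.

0.869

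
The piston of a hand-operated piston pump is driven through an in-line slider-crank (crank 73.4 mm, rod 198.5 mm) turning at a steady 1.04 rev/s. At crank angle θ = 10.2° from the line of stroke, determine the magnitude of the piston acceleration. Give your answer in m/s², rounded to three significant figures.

4.18

ω = 2π·1.04 = 6.535 rad/s
x(θ) = r cosθ + √(L² − r² sin²θ); with ω constant, a = ω²·d²x/dθ².
d²x/dθ² = −r cosθ − r²(cos2θ)/√u − r⁴ sin²2θ/(4u^{3/2}),  u = L² − r² sin²θ = 0.0392333 m².
Substituting r = 0.0734 m, L = 0.1985 m, θ = 10.2°: d²x/dθ² = -0.097847 m.
a = ω²·d²x/dθ² = (6.535)²·(-0.097847) = -4.1781 m/s²;  |a| = 4.1781 m/s².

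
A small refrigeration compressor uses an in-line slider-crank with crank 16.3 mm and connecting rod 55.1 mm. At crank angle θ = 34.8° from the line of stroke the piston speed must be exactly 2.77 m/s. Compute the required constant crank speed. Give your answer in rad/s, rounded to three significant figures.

239

For an in-line slider-crank, |v_piston| = rω|sinθ|·[1 + r cosθ/√(L² − r² sin²θ)].
With r = 0.0163 m, L = 0.0551 m, θ = 34.8°: the bracketed kinematic factor |dx/dθ| = 0.011595 m.
ω = v/|dx/dθ| = 2.77/0.011595 = 238.89 rad/s.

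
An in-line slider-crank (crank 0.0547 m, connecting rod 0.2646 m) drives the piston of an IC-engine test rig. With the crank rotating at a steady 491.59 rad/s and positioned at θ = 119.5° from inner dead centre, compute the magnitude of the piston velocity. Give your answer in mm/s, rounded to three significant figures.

21000

ω = 491.6 rad/s
For an in-line slider-crank, x = r cosθ + √(L² − r² sin²θ), so v = −rω sinθ·[1 + r cosθ/√(L² − r² sin²θ)].
With r = 0.0547 m, L = 0.2646 m, θ = 119.5°: √(L² − r² sin²θ) = 0.26028 m.
v = −0.0547·491.6·0.87036·[1 + 0.0547·-0.49242/0.26028] = -20.982 m/s.
|v| = 20.982 m/s = 20982 mm/s.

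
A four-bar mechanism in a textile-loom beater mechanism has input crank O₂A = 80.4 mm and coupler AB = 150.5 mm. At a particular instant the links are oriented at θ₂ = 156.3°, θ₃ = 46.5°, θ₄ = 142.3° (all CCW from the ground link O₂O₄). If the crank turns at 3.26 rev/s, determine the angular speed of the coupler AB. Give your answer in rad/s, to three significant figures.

2.66

ω₂ = 20.48 rad/s (from 3.26 rev/s).
Differentiating the loop-closure r₂e^{iθ₂}+r₃e^{iθ₃}=r₁+r₄e^{iθ₄} gives r₂ω₂e^{iθ₂}+r₃ω₃e^{iθ₃}=r₄ω₄e^{iθ₄}.
Eliminating the other unknown: ω₃ = r₂ω₂ sin(θ₄−θ₂) / [r₃ sin(θ₃−θ₄)].
Numerator sine = -0.24192; denominator sine = -0.99488.
Result = 0.0804·20.48·(-0.24192) / (0.1505·(-0.99488)) = +2.6609 rad/s; magnitude 2.6609 rad/s.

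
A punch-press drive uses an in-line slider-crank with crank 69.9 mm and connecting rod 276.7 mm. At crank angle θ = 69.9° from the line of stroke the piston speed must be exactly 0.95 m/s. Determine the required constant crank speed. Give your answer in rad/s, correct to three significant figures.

For an in-line slider-crank, |v_piston| = rω|sinθ|·[1 + r cosθ/√(L² − r² sin²θ)].
With r = 0.0699 m, L = 0.2767 m, θ = 69.9°: the bracketed kinematic factor |dx/dθ| = 0.071509 m.
ω = v/|dx/dθ| = 0.95/0.071509 = 13.285 rad/s.

13.3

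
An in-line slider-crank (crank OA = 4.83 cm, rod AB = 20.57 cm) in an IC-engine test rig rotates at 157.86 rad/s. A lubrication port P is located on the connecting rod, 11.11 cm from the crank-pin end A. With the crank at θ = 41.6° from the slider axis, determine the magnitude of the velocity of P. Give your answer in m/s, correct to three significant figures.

6.14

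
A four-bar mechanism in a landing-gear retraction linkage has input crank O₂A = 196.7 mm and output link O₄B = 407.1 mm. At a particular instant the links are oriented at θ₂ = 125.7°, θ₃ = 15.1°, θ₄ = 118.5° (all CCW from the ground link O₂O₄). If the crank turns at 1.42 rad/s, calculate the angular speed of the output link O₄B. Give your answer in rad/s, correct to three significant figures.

ω₂ = 1.42 rad/s
Differentiating the loop-closure r₂e^{iθ₂}+r₃e^{iθ₃}=r₁+r₄e^{iθ₄} gives r₂ω₂e^{iθ₂}+r₃ω₃e^{iθ₃}=r₄ω₄e^{iθ₄}.
Eliminating the other unknown: ω₄ = r₂ω₂ sin(θ₂−θ₃) / [r₄ sin(θ₄−θ₃)].
Numerator sine = +0.93606; denominator sine = +0.97278.
Result = 0.1967·1.42·(+0.93606) / (0.4071·(+0.97278)) = +0.66021 rad/s; magnitude 0.66021 rad/s.

0.660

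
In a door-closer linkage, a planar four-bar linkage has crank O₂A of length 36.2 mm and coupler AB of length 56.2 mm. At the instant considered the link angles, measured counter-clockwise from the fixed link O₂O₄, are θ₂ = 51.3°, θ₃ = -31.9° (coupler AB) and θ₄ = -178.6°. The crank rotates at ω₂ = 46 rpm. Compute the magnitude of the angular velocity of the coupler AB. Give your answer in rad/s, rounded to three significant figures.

4.32

ω₂ = 4.817 rad/s (from 46 rpm).
Differentiating the loop-closure r₂e^{iθ₂}+r₃e^{iθ₃}=r₁+r₄e^{iθ₄} gives r₂ω₂e^{iθ₂}+r₃ω₃e^{iθ₃}=r₄ω₄e^{iθ₄}.
Eliminating the other unknown: ω₃ = r₂ω₂ sin(θ₄−θ₂) / [r₃ sin(θ₃−θ₄)].
Numerator sine = +0.76492; denominator sine = +0.54902.
Result = 0.0362·4.817·(+0.76492) / (0.0562·(+0.54902)) = +4.323 rad/s; magnitude 4.323 rad/s.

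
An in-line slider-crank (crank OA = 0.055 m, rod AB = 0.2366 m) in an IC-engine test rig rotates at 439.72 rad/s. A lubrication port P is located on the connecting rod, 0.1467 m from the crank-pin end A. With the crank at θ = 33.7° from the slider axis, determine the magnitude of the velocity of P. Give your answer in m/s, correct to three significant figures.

16.9

ω = 439.7 rad/s.  Crank-pin speed |V_A| = rω = 24.185 m/s, perpendicular to OA.
Rod angle: sinφ = −(r/L) sinθ ⇒ φ = -7.411°; ω_rod = −rω cosθ/√(L²−r²sin²θ) = -85.756 rad/s.
V_P = V_A + ω_rod × AP, with AP = 0.1467 m along the rod.
Components: V_Px = −rω sinθ − a·ω_rod·sinφ = -15.041 m/s;  V_Py = rω cosθ + a·ω_rod·cosφ = +7.6451 m/s.
|V_P| = √(V_Px² + V_Py²) = 16.873 m/s.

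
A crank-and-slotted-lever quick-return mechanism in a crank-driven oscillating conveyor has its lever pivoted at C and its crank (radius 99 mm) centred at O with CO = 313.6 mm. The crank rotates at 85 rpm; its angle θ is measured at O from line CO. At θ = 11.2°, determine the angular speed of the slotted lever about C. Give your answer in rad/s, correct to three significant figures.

2.12

ω = 8.901 rad/s (from 85 rpm).
Crank pin A relative to C: A = (d + r cosθ, r sinθ); lever angle φ = atan2(r sinθ, d + r cosθ).
Differentiating tanφ: φ̇ = rω(d cosθ + r)/(d² + r² + 2dr cosθ).
d² + r² + 2dr cosθ = |CA|² = 0.169056 m²;  d cosθ + r = +0.40663 m.
|ω_lever| = |0.099·8.901·+0.40663| / 0.169056 = 2.1196 rad/s.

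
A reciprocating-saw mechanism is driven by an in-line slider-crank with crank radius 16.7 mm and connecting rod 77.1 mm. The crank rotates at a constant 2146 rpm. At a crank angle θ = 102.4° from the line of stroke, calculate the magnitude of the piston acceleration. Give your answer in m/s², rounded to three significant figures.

ω = 2π·2146/60 = 224.7 rad/s
x(θ) = r cosθ + √(L² − r² sin²θ); with ω constant, a = ω²·d²x/dθ².
d²x/dθ² = −r cosθ − r²(cos2θ)/√u − r⁴ sin²2θ/(4u^{3/2}),  u = L² − r² sin²θ = 0.00567838 m².
Substituting r = 0.0167 m, L = 0.0771 m, θ = 102.4°: d²x/dθ² = +0.0069378 m.
a = ω²·d²x/dθ² = (224.7)²·(+0.0069378) = +350.38 m/s²;  |a| = 350.38 m/s².

350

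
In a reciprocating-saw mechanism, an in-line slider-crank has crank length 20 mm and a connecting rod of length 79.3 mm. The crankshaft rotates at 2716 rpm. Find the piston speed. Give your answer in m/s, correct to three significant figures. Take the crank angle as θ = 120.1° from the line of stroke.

ω = 2π·2716/60 = 284.4 rad/s
For an in-line slider-crank, x = r cosθ + √(L² − r² sin²θ), so v = −rω sinθ·[1 + r cosθ/√(L² − r² sin²θ)].
With r = 0.02 m, L = 0.0793 m, θ = 120.1°: √(L² − r² sin²θ) = 0.077389 m.
v = −0.02·284.4·0.86515·[1 + 0.02·-0.50151/0.077389] = -4.2835 m/s.
|v| = 4.2835 m/s.

4.28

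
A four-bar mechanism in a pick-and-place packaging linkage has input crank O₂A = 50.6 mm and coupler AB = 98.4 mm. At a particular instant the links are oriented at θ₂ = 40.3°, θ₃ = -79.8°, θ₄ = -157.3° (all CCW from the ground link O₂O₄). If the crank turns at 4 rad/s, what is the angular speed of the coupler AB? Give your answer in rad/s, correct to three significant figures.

0.637

ω₂ = 4 rad/s
Differentiating the loop-closure r₂e^{iθ₂}+r₃e^{iθ₃}=r₁+r₄e^{iθ₄} gives r₂ω₂e^{iθ₂}+r₃ω₃e^{iθ₃}=r₄ω₄e^{iθ₄}.
Eliminating the other unknown: ω₃ = r₂ω₂ sin(θ₄−θ₂) / [r₃ sin(θ₃−θ₄)].
Numerator sine = +0.30237; denominator sine = +0.97630.
Result = 0.0506·4·(+0.30237) / (0.0984·(+0.97630)) = +0.63705 rad/s; magnitude 0.63705 rad/s.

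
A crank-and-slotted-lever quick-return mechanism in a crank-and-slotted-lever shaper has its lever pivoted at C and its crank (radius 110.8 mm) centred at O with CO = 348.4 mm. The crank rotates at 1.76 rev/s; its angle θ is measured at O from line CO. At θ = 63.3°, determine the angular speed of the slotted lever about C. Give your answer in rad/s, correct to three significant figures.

1.95

ω = 11.06 rad/s (from 1.76 rev/s).
Crank pin A relative to C: A = (d + r cosθ, r sinθ); lever angle φ = atan2(r sinθ, d + r cosθ).
Differentiating tanφ: φ̇ = rω(d cosθ + r)/(d² + r² + 2dr cosθ).
d² + r² + 2dr cosθ = |CA|² = 0.168349 m²;  d cosθ + r = +0.26734 m.
|ω_lever| = |0.1108·11.06·+0.26734| / 0.168349 = 1.9458 rad/s.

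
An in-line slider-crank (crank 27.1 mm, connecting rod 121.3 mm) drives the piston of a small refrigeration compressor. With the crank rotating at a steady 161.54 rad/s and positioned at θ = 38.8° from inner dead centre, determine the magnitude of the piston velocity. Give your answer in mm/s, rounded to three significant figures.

3230

ω = 161.5 rad/s
For an in-line slider-crank, x = r cosθ + √(L² − r² sin²θ), so v = −rω sinθ·[1 + r cosθ/√(L² − r² sin²θ)].
With r = 0.0271 m, L = 0.1213 m, θ = 38.8°: √(L² − r² sin²θ) = 0.12011 m.
v = −0.0271·161.5·0.62660·[1 + 0.0271·0.77934/0.12011] = -3.2255 m/s.
|v| = 3.2255 m/s = 3225.5 mm/s.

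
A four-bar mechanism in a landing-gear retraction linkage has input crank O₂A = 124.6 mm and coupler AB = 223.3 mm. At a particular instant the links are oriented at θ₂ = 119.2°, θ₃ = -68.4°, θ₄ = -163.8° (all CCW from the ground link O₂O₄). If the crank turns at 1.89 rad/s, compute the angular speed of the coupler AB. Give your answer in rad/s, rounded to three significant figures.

ω₂ = 1.89 rad/s
Differentiating the loop-closure r₂e^{iθ₂}+r₃e^{iθ₃}=r₁+r₄e^{iθ₄} gives r₂ω₂e^{iθ₂}+r₃ω₃e^{iθ₃}=r₄ω₄e^{iθ₄}.
Eliminating the other unknown: ω₃ = r₂ω₂ sin(θ₄−θ₂) / [r₃ sin(θ₃−θ₄)].
Numerator sine = +0.97437; denominator sine = +0.99556.
Result = 0.1246·1.89·(+0.97437) / (0.2233·(+0.99556)) = +1.0322 rad/s; magnitude 1.0322 rad/s.

1.03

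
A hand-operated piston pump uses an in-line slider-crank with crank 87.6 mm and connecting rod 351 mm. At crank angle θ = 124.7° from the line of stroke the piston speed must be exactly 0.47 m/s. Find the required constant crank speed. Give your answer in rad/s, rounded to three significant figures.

7.63

For an in-line slider-crank, |v_piston| = rω|sinθ|·[1 + r cosθ/√(L² − r² sin²θ)].
With r = 0.0876 m, L = 0.351 m, θ = 124.7°: the bracketed kinematic factor |dx/dθ| = 0.061565 m.
ω = v/|dx/dθ| = 0.47/0.061565 = 7.6342 rad/s.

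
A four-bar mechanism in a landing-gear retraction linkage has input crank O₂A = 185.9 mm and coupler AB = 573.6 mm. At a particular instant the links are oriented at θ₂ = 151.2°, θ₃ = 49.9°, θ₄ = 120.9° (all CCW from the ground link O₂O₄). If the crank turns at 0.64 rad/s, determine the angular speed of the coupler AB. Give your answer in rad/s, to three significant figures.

0.111

ω₂ = 0.64 rad/s
Differentiating the loop-closure r₂e^{iθ₂}+r₃e^{iθ₃}=r₁+r₄e^{iθ₄} gives r₂ω₂e^{iθ₂}+r₃ω₃e^{iθ₃}=r₄ω₄e^{iθ₄}.
Eliminating the other unknown: ω₃ = r₂ω₂ sin(θ₄−θ₂) / [r₃ sin(θ₃−θ₄)].
Numerator sine = -0.50453; denominator sine = -0.94552.
Result = 0.1859·0.64·(-0.50453) / (0.5736·(-0.94552)) = +0.11068 rad/s; magnitude 0.11068 rad/s.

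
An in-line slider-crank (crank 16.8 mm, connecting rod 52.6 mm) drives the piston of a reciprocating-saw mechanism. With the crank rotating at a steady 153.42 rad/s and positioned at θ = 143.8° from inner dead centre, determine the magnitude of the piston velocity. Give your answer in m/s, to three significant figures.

ω = 153.4 rad/s
For an in-line slider-crank, x = r cosθ + √(L² − r² sin²θ), so v = −rω sinθ·[1 + r cosθ/√(L² − r² sin²θ)].
With r = 0.0168 m, L = 0.0526 m, θ = 143.8°: √(L² − r² sin²θ) = 0.051656 m.
v = −0.0168·153.4·0.59061·[1 + 0.0168·-0.80696/0.051656] = -1.1227 m/s.
|v| = 1.1227 m/s.

1.12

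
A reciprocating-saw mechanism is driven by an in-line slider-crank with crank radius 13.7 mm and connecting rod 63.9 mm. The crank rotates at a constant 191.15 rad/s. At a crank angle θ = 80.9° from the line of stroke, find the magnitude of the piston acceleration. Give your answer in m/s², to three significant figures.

ω = 191.2 rad/s
x(θ) = r cosθ + √(L² − r² sin²θ); with ω constant, a = ω²·d²x/dθ².
d²x/dθ² = −r cosθ − r²(cos2θ)/√u − r⁴ sin²2θ/(4u^{3/2}),  u = L² − r² sin²θ = 0.00390021 m².
Substituting r = 0.0137 m, L = 0.0639 m, θ = 80.9°: d²x/dθ² = +0.00068472 m.
a = ω²·d²x/dθ² = (191.2)²·(+0.00068472) = +25.018 m/s²;  |a| = 25.018 m/s².

25.0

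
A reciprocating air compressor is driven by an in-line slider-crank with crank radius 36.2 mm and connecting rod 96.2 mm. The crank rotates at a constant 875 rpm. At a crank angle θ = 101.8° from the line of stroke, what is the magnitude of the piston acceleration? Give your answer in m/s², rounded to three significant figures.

ω = 2π·875/60 = 91.63 rad/s
x(θ) = r cosθ + √(L² − r² sin²θ); with ω constant, a = ω²·d²x/dθ².
d²x/dθ² = −r cosθ − r²(cos2θ)/√u − r⁴ sin²2θ/(4u^{3/2}),  u = L² − r² sin²θ = 0.0079988 m².
Substituting r = 0.0362 m, L = 0.0962 m, θ = 101.8°: d²x/dθ² = +0.020733 m.
a = ω²·d²x/dθ² = (91.63)²·(+0.020733) = +174.08 m/s²;  |a| = 174.08 m/s².

174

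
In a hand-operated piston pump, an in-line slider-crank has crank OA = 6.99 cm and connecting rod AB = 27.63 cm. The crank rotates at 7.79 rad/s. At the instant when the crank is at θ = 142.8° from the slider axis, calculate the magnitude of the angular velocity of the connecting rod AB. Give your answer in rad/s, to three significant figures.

1.59

ω = 7.79 rad/s
The rod makes angle φ with the slider axis where L sinφ = r sinθ; differentiating, L cosφ·φ̇ = r ω cosθ.
L cosφ = √(L² − r² sin²θ) = 0.27305 m.
|ω_rod| = r ω |cosθ| / √(L² − r² sin²θ) = 0.0699·7.79·0.79653/0.27305 = 1.5885 rad/s.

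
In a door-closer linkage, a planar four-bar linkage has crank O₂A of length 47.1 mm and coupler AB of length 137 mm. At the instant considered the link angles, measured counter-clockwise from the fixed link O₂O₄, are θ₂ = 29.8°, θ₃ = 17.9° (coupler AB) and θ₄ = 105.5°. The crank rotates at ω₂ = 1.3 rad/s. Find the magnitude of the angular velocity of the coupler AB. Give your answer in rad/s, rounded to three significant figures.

ω₂ = 1.3 rad/s
Differentiating the loop-closure r₂e^{iθ₂}+r₃e^{iθ₃}=r₁+r₄e^{iθ₄} gives r₂ω₂e^{iθ₂}+r₃ω₃e^{iθ₃}=r₄ω₄e^{iθ₄}.
Eliminating the other unknown: ω₃ = r₂ω₂ sin(θ₄−θ₂) / [r₃ sin(θ₃−θ₄)].
Numerator sine = +0.96902; denominator sine = -0.99912.
Result = 0.0471·1.3·(+0.96902) / (0.137·(-0.99912)) = -0.43347 rad/s; magnitude 0.43347 rad/s.

0.433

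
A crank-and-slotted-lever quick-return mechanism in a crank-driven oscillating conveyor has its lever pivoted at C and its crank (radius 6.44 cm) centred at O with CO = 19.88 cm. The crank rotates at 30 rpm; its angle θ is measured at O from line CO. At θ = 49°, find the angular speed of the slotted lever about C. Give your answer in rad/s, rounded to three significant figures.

ω = 3.142 rad/s (from 30 rpm).
Crank pin A relative to C: A = (d + r cosθ, r sinθ); lever angle φ = atan2(r sinθ, d + r cosθ).
Differentiating tanφ: φ̇ = rω(d cosθ + r)/(d² + r² + 2dr cosθ).
d² + r² + 2dr cosθ = |CA|² = 0.0604675 m²;  d cosθ + r = +0.19482 m.
|ω_lever| = |0.0644·3.142·+0.19482| / 0.0604675 = 0.65186 rad/s.

0.652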